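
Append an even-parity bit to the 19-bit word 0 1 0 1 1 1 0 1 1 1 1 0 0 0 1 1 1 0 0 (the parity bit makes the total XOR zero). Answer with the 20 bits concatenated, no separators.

XOR of the 19 data bits: 0⊕1⊕0⊕1⊕1⊕1⊕0⊕1⊕1⊕1⊕1⊕0⊕0⊕0⊕1⊕1⊕1⊕0⊕0 = 1
Parity bit = 1 (so all 20 bits XOR to 0).

01011101111000111001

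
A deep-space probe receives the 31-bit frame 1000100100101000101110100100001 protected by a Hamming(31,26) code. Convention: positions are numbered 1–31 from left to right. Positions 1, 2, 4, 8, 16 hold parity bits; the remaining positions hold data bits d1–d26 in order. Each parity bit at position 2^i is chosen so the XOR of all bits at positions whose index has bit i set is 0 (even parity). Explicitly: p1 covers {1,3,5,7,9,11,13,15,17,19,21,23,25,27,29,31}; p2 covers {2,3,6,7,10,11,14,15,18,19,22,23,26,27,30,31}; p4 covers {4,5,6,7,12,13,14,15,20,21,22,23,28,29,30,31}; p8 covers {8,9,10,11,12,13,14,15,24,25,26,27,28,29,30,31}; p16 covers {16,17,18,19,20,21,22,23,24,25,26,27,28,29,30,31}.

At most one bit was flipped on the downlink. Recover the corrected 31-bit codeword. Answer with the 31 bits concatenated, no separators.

1000100100101000101110100110001

s1 (pos 1,3,5,7,9,11,13,15,17,19,21,23,25,27,29,31): 1⊕0⊕1⊕0⊕0⊕1⊕1⊕0⊕1⊕1⊕1⊕1⊕0⊕0⊕0⊕1 = 1
s2 (pos 2,3,6,7,10,11,14,15,18,19,22,23,26,27,30,31): 0⊕0⊕0⊕0⊕0⊕1⊕0⊕0⊕0⊕1⊕0⊕1⊕1⊕0⊕0⊕1 = 1
s4 (pos 4,5,6,7,12,13,14,15,20,21,22,23,28,29,30,31): 0⊕1⊕0⊕0⊕0⊕1⊕0⊕0⊕1⊕1⊕0⊕1⊕0⊕0⊕0⊕1 = 0
s8 (pos 8,9,10,11,12,13,14,15,24,25,26,27,28,29,30,31): 1⊕0⊕0⊕1⊕0⊕1⊕0⊕0⊕0⊕0⊕1⊕0⊕0⊕0⊕0⊕1 = 1
s16 (pos 16,17,18,19,20,21,22,23,24,25,26,27,28,29,30,31): 0⊕1⊕0⊕1⊕1⊕1⊕0⊕1⊕0⊕0⊕1⊕0⊕0⊕0⊕0⊕1 = 1
Syndrome s16…s1 = 11011 → error at position 27.
Flip position 27: 1000100100101000101110100100001 → 1000100100101000101110100110001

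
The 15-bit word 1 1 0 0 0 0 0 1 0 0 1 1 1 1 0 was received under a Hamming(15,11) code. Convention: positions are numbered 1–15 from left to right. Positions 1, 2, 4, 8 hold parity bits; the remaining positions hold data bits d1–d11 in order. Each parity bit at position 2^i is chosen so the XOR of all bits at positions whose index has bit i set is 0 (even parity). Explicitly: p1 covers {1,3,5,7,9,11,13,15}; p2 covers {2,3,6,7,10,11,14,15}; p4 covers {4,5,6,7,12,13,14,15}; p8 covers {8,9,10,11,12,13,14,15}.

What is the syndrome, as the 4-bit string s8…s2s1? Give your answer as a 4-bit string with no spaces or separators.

1111

s1 (pos 1,3,5,7,9,11,13,15): 1⊕0⊕0⊕0⊕0⊕1⊕1⊕0 = 1
s2 (pos 2,3,6,7,10,11,14,15): 1⊕0⊕0⊕0⊕0⊕1⊕1⊕0 = 1
s4 (pos 4,5,6,7,12,13,14,15): 0⊕0⊕0⊕0⊕1⊕1⊕1⊕0 = 1
s8 (pos 8,9,10,11,12,13,14,15): 1⊕0⊕0⊕1⊕1⊕1⊕1⊕0 = 1
Syndrome s8…s1 = 1111 → error at position 15.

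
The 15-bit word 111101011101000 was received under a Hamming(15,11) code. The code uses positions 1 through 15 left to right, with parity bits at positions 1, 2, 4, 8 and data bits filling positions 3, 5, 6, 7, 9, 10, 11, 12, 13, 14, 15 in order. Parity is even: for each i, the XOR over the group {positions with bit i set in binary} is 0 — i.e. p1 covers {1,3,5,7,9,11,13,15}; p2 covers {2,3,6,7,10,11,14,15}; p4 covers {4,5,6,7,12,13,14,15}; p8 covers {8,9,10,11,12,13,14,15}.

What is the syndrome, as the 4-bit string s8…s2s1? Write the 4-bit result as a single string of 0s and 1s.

s1 (pos 1,3,5,7,9,11,13,15): 1⊕1⊕0⊕0⊕1⊕0⊕0⊕0 = 1
s2 (pos 2,3,6,7,10,11,14,15): 1⊕1⊕1⊕0⊕1⊕0⊕0⊕0 = 0
s4 (pos 4,5,6,7,12,13,14,15): 1⊕0⊕1⊕0⊕1⊕0⊕0⊕0 = 1
s8 (pos 8,9,10,11,12,13,14,15): 1⊕1⊕1⊕0⊕1⊕0⊕0⊕0 = 0
Syndrome s8…s1 = 0101 → error at position 5.

0101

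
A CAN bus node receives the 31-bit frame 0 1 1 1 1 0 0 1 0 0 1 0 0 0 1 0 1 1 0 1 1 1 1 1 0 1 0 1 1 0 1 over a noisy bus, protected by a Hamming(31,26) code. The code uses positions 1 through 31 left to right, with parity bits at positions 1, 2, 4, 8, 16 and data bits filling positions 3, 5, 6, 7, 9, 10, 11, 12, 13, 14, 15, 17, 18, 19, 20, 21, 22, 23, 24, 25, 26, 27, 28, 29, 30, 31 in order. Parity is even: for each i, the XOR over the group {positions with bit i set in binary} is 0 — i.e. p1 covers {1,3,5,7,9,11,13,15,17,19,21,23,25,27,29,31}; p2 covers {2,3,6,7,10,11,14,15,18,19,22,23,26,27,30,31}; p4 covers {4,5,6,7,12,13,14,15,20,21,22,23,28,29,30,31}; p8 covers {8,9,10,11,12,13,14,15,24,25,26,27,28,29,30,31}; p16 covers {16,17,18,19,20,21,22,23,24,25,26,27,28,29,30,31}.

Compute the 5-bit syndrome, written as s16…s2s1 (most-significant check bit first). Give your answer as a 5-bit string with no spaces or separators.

10011

s1 (pos 1,3,5,7,9,11,13,15,17,19,21,23,25,27,29,31): 0⊕1⊕1⊕0⊕0⊕1⊕0⊕1⊕1⊕0⊕1⊕1⊕0⊕0⊕1⊕1 = 1
s2 (pos 2,3,6,7,10,11,14,15,18,19,22,23,26,27,30,31): 1⊕1⊕0⊕0⊕0⊕1⊕0⊕1⊕1⊕0⊕1⊕1⊕1⊕0⊕0⊕1 = 1
s4 (pos 4,5,6,7,12,13,14,15,20,21,22,23,28,29,30,31): 1⊕1⊕0⊕0⊕0⊕0⊕0⊕1⊕1⊕1⊕1⊕1⊕1⊕1⊕0⊕1 = 0
s8 (pos 8,9,10,11,12,13,14,15,24,25,26,27,28,29,30,31): 1⊕0⊕0⊕1⊕0⊕0⊕0⊕1⊕1⊕0⊕1⊕0⊕1⊕1⊕0⊕1 = 0
s16 (pos 16,17,18,19,20,21,22,23,24,25,26,27,28,29,30,31): 0⊕1⊕1⊕0⊕1⊕1⊕1⊕1⊕1⊕0⊕1⊕0⊕1⊕1⊕0⊕1 = 1
Syndrome s16…s1 = 10011 → error at position 19.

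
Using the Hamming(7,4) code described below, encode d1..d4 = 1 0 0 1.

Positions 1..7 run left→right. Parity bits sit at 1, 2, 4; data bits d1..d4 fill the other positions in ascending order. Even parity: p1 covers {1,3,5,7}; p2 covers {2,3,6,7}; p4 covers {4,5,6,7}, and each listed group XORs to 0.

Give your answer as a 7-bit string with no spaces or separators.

0011001

Place data at non-parity positions: p1 p2 1 p4 0 0 1
p1 (pos 1,3,5,7): XOR of data positions = 1⊕0⊕1 = 0
p2 (pos 2,3,6,7): XOR of data positions = 1⊕0⊕1 = 0
p4 (pos 4,5,6,7): XOR of data positions = 0⊕0⊕1 = 1
Codeword: 0011001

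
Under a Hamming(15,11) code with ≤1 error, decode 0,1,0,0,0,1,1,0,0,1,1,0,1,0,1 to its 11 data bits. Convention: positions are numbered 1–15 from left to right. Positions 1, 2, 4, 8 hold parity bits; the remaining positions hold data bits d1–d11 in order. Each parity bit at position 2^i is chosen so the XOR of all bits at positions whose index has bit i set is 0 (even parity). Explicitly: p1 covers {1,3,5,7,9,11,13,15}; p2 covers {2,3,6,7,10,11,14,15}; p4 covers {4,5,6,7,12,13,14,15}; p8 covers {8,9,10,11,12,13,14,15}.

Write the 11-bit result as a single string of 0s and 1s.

00110110101

s1 (pos 1,3,5,7,9,11,13,15): 0⊕0⊕0⊕1⊕0⊕1⊕1⊕1 = 0
s2 (pos 2,3,6,7,10,11,14,15): 1⊕0⊕1⊕1⊕1⊕1⊕0⊕1 = 0
s4 (pos 4,5,6,7,12,13,14,15): 0⊕0⊕1⊕1⊕0⊕1⊕0⊕1 = 0
s8 (pos 8,9,10,11,12,13,14,15): 0⊕0⊕1⊕1⊕0⊕1⊕0⊕1 = 0
Syndrome s8…s1 = 0000 → no error.
Read data bits from positions 3,5,6,7,9,10,11,12,13,14,15: 00110110101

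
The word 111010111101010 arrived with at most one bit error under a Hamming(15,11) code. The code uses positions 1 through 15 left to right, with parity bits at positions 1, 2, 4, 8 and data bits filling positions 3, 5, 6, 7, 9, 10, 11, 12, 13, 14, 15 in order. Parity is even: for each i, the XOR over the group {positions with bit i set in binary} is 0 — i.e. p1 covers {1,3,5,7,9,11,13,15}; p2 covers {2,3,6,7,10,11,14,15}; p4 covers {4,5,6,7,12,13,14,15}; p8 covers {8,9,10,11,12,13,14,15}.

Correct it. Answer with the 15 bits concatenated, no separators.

111010111111010

s1 (pos 1,3,5,7,9,11,13,15): 1⊕1⊕1⊕1⊕1⊕0⊕0⊕0 = 1
s2 (pos 2,3,6,7,10,11,14,15): 1⊕1⊕0⊕1⊕1⊕0⊕1⊕0 = 1
s4 (pos 4,5,6,7,12,13,14,15): 0⊕1⊕0⊕1⊕1⊕0⊕1⊕0 = 0
s8 (pos 8,9,10,11,12,13,14,15): 1⊕1⊕1⊕0⊕1⊕0⊕1⊕0 = 1
Syndrome s8…s1 = 1011 → error at position 11.
Flip position 11: 111010111101010 → 111010111111010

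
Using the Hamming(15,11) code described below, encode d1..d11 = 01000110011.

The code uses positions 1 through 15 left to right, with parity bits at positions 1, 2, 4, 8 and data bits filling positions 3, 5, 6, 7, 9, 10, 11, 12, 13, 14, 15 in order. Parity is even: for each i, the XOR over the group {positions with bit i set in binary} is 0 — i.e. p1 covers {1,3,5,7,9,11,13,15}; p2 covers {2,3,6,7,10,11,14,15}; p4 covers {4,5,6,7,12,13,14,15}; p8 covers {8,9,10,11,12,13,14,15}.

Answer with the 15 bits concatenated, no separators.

100110000110011

Place data at non-parity positions: p1 p2 0 p4 1 0 0 p8 0 1 1 0 0 1 1
p1 (pos 1,3,5,7,9,11,13,15): XOR of data positions = 0⊕1⊕0⊕0⊕1⊕0⊕1 = 1
p2 (pos 2,3,6,7,10,11,14,15): XOR of data positions = 0⊕0⊕0⊕1⊕1⊕1⊕1 = 0
p4 (pos 4,5,6,7,12,13,14,15): XOR of data positions = 1⊕0⊕0⊕0⊕0⊕1⊕1 = 1
p8 (pos 8,9,10,11,12,13,14,15): XOR of data positions = 0⊕1⊕1⊕0⊕0⊕1⊕1 = 0
Codeword: 100110000110011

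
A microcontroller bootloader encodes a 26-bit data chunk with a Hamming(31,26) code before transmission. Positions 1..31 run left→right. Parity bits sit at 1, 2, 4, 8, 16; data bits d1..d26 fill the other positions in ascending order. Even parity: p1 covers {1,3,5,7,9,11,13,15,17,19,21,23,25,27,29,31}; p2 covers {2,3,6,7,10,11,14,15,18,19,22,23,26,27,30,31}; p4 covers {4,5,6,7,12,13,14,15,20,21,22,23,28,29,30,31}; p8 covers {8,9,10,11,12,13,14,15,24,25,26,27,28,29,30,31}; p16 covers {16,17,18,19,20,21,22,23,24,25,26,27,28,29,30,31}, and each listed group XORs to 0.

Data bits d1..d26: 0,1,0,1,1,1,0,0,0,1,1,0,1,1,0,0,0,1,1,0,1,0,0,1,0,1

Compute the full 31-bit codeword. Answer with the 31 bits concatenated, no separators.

Place data at non-parity positions: p1 p2 0 p4 1 0 1 p8 1 1 0 0 0 1 1 p16 0 1 1 0 0 0 1 1 0 1 0 0 1 0 1
p1 (pos 1,3,5,7,9,11,13,15,17,19,21,23,25,27,29,31): XOR of data positions = 0⊕1⊕1⊕1⊕0⊕0⊕1⊕0⊕1⊕0⊕1⊕0⊕0⊕1⊕1 = 0
p2 (pos 2,3,6,7,10,11,14,15,18,19,22,23,26,27,30,31): XOR of data positions = 0⊕0⊕1⊕1⊕0⊕1⊕1⊕1⊕1⊕0⊕1⊕1⊕0⊕0⊕1 = 1
p4 (pos 4,5,6,7,12,13,14,15,20,21,22,23,28,29,30,31): XOR of data positions = 1⊕0⊕1⊕0⊕0⊕1⊕1⊕0⊕0⊕0⊕1⊕0⊕1⊕0⊕1 = 1
p8 (pos 8,9,10,11,12,13,14,15,24,25,26,27,28,29,30,31): XOR of data positions = 1⊕1⊕0⊕0⊕0⊕1⊕1⊕1⊕0⊕1⊕0⊕0⊕1⊕0⊕1 = 0
p16 (pos 16,17,18,19,20,21,22,23,24,25,26,27,28,29,30,31): XOR of data positions = 0⊕1⊕1⊕0⊕0⊕0⊕1⊕1⊕0⊕1⊕0⊕0⊕1⊕0⊕1 = 1
Codeword: 0101101011000111011000110100101

0101101011000111011000110100101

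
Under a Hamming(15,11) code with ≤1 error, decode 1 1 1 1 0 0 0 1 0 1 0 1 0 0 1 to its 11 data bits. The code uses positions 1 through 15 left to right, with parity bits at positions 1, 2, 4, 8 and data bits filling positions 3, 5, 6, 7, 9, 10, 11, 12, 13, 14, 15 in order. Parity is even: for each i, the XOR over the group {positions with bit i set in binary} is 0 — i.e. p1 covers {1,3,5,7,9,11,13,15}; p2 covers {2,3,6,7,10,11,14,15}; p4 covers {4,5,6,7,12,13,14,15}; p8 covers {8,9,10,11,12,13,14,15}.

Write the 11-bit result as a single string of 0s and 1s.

s1 (pos 1,3,5,7,9,11,13,15): 1⊕1⊕0⊕0⊕0⊕0⊕0⊕1 = 1
s2 (pos 2,3,6,7,10,11,14,15): 1⊕1⊕0⊕0⊕1⊕0⊕0⊕1 = 0
s4 (pos 4,5,6,7,12,13,14,15): 1⊕0⊕0⊕0⊕1⊕0⊕0⊕1 = 1
s8 (pos 8,9,10,11,12,13,14,15): 1⊕0⊕1⊕0⊕1⊕0⊕0⊕1 = 0
Syndrome s8…s1 = 0101 → error at position 5.
Flip position 5: 111100010101001 → 111110010101001
Read data bits from positions 3,5,6,7,9,10,11,12,13,14,15: 11000101001

11000101001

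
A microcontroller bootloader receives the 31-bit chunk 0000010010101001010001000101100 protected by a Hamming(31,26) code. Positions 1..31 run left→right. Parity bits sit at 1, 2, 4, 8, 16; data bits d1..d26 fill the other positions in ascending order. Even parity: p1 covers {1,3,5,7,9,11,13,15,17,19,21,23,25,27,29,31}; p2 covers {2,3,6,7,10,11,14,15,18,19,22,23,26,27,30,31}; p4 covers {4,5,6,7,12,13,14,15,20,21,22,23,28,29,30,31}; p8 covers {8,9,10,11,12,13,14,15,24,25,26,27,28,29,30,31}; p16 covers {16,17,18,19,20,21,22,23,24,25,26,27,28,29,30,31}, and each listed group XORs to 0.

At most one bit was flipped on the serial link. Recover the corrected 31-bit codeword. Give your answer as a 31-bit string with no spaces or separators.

s1 (pos 1,3,5,7,9,11,13,15,17,19,21,23,25,27,29,31): 0⊕0⊕0⊕0⊕1⊕1⊕1⊕0⊕0⊕0⊕0⊕0⊕0⊕0⊕1⊕0 = 0
s2 (pos 2,3,6,7,10,11,14,15,18,19,22,23,26,27,30,31): 0⊕0⊕1⊕0⊕0⊕1⊕0⊕0⊕1⊕0⊕1⊕0⊕1⊕0⊕0⊕0 = 1
s4 (pos 4,5,6,7,12,13,14,15,20,21,22,23,28,29,30,31): 0⊕0⊕1⊕0⊕0⊕1⊕0⊕0⊕0⊕0⊕1⊕0⊕1⊕1⊕0⊕0 = 1
s8 (pos 8,9,10,11,12,13,14,15,24,25,26,27,28,29,30,31): 0⊕1⊕0⊕1⊕0⊕1⊕0⊕0⊕0⊕0⊕1⊕0⊕1⊕1⊕0⊕0 = 0
s16 (pos 16,17,18,19,20,21,22,23,24,25,26,27,28,29,30,31): 1⊕0⊕1⊕0⊕0⊕0⊕1⊕0⊕0⊕0⊕1⊕0⊕1⊕1⊕0⊕0 = 0
Syndrome s16…s1 = 00110 → error at position 6.
Flip position 6: 0000010010101001010001000101100 → 0000000010101001010001000101100

0000000010101001010001000101100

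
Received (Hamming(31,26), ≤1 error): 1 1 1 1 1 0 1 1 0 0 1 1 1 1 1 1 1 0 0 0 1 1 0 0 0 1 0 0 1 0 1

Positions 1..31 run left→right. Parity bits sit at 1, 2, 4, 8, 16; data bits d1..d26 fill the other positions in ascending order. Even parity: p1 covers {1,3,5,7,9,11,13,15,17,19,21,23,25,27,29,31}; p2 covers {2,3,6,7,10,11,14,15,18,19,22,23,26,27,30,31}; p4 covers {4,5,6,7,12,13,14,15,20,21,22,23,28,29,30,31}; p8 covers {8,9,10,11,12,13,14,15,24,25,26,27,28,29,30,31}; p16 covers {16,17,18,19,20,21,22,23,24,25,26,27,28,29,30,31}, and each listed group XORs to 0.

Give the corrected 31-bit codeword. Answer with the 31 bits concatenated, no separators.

s1 (pos 1,3,5,7,9,11,13,15,17,19,21,23,25,27,29,31): 1⊕1⊕1⊕1⊕0⊕1⊕1⊕1⊕1⊕0⊕1⊕0⊕0⊕0⊕1⊕1 = 1
s2 (pos 2,3,6,7,10,11,14,15,18,19,22,23,26,27,30,31): 1⊕1⊕0⊕1⊕0⊕1⊕1⊕1⊕0⊕0⊕1⊕0⊕1⊕0⊕0⊕1 = 1
s4 (pos 4,5,6,7,12,13,14,15,20,21,22,23,28,29,30,31): 1⊕1⊕0⊕1⊕1⊕1⊕1⊕1⊕0⊕1⊕1⊕0⊕0⊕1⊕0⊕1 = 1
s8 (pos 8,9,10,11,12,13,14,15,24,25,26,27,28,29,30,31): 1⊕0⊕0⊕1⊕1⊕1⊕1⊕1⊕0⊕0⊕1⊕0⊕0⊕1⊕0⊕1 = 1
s16 (pos 16,17,18,19,20,21,22,23,24,25,26,27,28,29,30,31): 1⊕1⊕0⊕0⊕0⊕1⊕1⊕0⊕0⊕0⊕1⊕0⊕0⊕1⊕0⊕1 = 1
Syndrome s16…s1 = 11111 → error at position 31.
Flip position 31: 1111101100111111100011000100101 → 1111101100111111100011000100100

1111101100111111100011000100100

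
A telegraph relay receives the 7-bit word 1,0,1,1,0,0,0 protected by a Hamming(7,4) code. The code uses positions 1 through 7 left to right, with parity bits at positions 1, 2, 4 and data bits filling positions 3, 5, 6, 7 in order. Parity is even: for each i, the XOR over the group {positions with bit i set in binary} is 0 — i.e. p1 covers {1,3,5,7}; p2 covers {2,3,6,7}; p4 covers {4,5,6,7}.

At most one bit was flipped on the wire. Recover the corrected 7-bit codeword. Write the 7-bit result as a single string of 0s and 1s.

1011010

s1 (pos 1,3,5,7): 1⊕1⊕0⊕0 = 0
s2 (pos 2,3,6,7): 0⊕1⊕0⊕0 = 1
s4 (pos 4,5,6,7): 1⊕0⊕0⊕0 = 1
Syndrome s4…s1 = 110 → error at position 6.
Flip position 6: 1011000 → 1011010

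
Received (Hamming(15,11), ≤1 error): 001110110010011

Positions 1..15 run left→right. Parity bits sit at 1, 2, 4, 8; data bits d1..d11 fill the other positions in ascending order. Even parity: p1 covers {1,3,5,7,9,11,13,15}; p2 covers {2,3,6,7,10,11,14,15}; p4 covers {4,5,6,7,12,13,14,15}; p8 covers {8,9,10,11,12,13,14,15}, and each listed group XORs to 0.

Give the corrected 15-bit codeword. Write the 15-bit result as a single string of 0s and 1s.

s1 (pos 1,3,5,7,9,11,13,15): 0⊕1⊕1⊕1⊕0⊕1⊕0⊕1 = 1
s2 (pos 2,3,6,7,10,11,14,15): 0⊕1⊕0⊕1⊕0⊕1⊕1⊕1 = 1
s4 (pos 4,5,6,7,12,13,14,15): 1⊕1⊕0⊕1⊕0⊕0⊕1⊕1 = 1
s8 (pos 8,9,10,11,12,13,14,15): 1⊕0⊕0⊕1⊕0⊕0⊕1⊕1 = 0
Syndrome s8…s1 = 0111 → error at position 7.
Flip position 7: 001110110010011 → 001110010010011

001110010010011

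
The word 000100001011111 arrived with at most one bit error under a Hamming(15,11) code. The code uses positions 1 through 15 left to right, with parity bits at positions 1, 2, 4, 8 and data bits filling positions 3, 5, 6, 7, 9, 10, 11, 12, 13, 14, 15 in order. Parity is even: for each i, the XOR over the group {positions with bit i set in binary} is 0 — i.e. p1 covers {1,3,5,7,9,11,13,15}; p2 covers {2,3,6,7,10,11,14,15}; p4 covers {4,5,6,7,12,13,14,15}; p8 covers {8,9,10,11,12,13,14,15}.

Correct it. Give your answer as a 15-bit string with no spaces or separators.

000101001011111

s1 (pos 1,3,5,7,9,11,13,15): 0⊕0⊕0⊕0⊕1⊕1⊕1⊕1 = 0
s2 (pos 2,3,6,7,10,11,14,15): 0⊕0⊕0⊕0⊕0⊕1⊕1⊕1 = 1
s4 (pos 4,5,6,7,12,13,14,15): 1⊕0⊕0⊕0⊕1⊕1⊕1⊕1 = 1
s8 (pos 8,9,10,11,12,13,14,15): 0⊕1⊕0⊕1⊕1⊕1⊕1⊕1 = 0
Syndrome s8…s1 = 0110 → error at position 6.
Flip position 6: 000100001011111 → 000101001011111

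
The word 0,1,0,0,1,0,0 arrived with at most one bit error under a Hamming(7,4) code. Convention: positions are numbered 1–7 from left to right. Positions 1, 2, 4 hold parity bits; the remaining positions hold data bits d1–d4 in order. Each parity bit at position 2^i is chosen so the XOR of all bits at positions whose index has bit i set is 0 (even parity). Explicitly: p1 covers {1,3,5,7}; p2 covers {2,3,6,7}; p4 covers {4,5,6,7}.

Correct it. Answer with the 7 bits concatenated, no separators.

0100101

s1 (pos 1,3,5,7): 0⊕0⊕1⊕0 = 1
s2 (pos 2,3,6,7): 1⊕0⊕0⊕0 = 1
s4 (pos 4,5,6,7): 0⊕1⊕0⊕0 = 1
Syndrome s4…s1 = 111 → error at position 7.
Flip position 7: 0100100 → 0100101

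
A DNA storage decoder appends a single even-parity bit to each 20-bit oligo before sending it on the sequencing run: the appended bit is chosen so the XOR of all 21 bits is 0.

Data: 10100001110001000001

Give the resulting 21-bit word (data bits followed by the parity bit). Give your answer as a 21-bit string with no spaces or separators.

101000011100010000011

XOR of the 20 data bits: 1⊕0⊕1⊕0⊕0⊕0⊕0⊕1⊕1⊕1⊕0⊕0⊕0⊕1⊕0⊕0⊕0⊕0⊕0⊕1 = 1
Parity bit = 1 (so all 21 bits XOR to 0).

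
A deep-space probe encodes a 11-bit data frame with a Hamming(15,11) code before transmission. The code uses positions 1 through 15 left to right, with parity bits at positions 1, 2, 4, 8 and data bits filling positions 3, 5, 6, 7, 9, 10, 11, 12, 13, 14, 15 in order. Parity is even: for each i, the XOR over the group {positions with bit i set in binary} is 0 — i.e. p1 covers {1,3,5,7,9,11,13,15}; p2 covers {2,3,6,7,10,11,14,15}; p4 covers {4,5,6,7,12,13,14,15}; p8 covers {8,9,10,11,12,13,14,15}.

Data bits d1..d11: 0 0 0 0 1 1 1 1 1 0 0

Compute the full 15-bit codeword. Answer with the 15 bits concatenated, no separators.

100000011111100

Place data at non-parity positions: p1 p2 0 p4 0 0 0 p8 1 1 1 1 1 0 0
p1 (pos 1,3,5,7,9,11,13,15): XOR of data positions = 0⊕0⊕0⊕1⊕1⊕1⊕0 = 1
p2 (pos 2,3,6,7,10,11,14,15): XOR of data positions = 0⊕0⊕0⊕1⊕1⊕0⊕0 = 0
p4 (pos 4,5,6,7,12,13,14,15): XOR of data positions = 0⊕0⊕0⊕1⊕1⊕0⊕0 = 0
p8 (pos 8,9,10,11,12,13,14,15): XOR of data positions = 1⊕1⊕1⊕1⊕1⊕0⊕0 = 1
Codeword: 100000011111100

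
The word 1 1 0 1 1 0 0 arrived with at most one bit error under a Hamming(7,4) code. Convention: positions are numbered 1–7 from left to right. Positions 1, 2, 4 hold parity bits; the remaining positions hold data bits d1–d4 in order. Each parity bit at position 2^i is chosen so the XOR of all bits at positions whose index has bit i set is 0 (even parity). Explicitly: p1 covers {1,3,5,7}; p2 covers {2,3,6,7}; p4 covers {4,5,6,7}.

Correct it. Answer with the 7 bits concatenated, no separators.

1001100

s1 (pos 1,3,5,7): 1⊕0⊕1⊕0 = 0
s2 (pos 2,3,6,7): 1⊕0⊕0⊕0 = 1
s4 (pos 4,5,6,7): 1⊕1⊕0⊕0 = 0
Syndrome s4…s1 = 010 → error at position 2.
Flip position 2: 1101100 → 1001100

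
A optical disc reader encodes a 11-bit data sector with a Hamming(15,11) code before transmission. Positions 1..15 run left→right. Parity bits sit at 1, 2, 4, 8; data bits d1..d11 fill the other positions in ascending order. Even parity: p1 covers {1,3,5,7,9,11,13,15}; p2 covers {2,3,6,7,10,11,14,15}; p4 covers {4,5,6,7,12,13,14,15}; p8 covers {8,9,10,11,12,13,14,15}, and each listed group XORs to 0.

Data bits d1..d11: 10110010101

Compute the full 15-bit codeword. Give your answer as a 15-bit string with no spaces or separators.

Place data at non-parity positions: p1 p2 1 p4 0 1 1 p8 0 0 1 0 1 0 1
p1 (pos 1,3,5,7,9,11,13,15): XOR of data positions = 1⊕0⊕1⊕0⊕1⊕1⊕1 = 1
p2 (pos 2,3,6,7,10,11,14,15): XOR of data positions = 1⊕1⊕1⊕0⊕1⊕0⊕1 = 1
p4 (pos 4,5,6,7,12,13,14,15): XOR of data positions = 0⊕1⊕1⊕0⊕1⊕0⊕1 = 0
p8 (pos 8,9,10,11,12,13,14,15): XOR of data positions = 0⊕0⊕1⊕0⊕1⊕0⊕1 = 1
Codeword: 111001110010101

111001110010101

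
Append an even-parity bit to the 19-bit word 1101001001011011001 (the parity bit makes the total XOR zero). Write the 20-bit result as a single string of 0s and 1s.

XOR of the 19 data bits: 1⊕1⊕0⊕1⊕0⊕0⊕1⊕0⊕0⊕1⊕0⊕1⊕1⊕0⊕1⊕1⊕0⊕0⊕1 = 0
Parity bit = 0 (so all 20 bits XOR to 0).

11010010010110110010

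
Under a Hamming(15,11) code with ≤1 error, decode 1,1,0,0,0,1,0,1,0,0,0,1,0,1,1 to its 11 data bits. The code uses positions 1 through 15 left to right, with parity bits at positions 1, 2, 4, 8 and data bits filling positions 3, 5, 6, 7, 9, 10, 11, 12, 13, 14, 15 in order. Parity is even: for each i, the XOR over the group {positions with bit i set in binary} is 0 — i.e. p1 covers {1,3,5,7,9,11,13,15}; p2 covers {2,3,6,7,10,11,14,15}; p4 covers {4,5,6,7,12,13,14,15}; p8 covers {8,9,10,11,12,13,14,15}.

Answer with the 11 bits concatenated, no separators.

00100001011

s1 (pos 1,3,5,7,9,11,13,15): 1⊕0⊕0⊕0⊕0⊕0⊕0⊕1 = 0
s2 (pos 2,3,6,7,10,11,14,15): 1⊕0⊕1⊕0⊕0⊕0⊕1⊕1 = 0
s4 (pos 4,5,6,7,12,13,14,15): 0⊕0⊕1⊕0⊕1⊕0⊕1⊕1 = 0
s8 (pos 8,9,10,11,12,13,14,15): 1⊕0⊕0⊕0⊕1⊕0⊕1⊕1 = 0
Syndrome s8…s1 = 0000 → no error.
Read data bits from positions 3,5,6,7,9,10,11,12,13,14,15: 00100001011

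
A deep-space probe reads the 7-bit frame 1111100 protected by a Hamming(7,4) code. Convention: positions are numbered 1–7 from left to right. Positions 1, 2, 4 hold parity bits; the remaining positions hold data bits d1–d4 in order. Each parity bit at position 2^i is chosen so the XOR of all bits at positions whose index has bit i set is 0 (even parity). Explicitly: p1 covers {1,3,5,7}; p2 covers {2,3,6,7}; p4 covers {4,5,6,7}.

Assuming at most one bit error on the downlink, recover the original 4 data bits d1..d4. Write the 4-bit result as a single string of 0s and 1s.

s1 (pos 1,3,5,7): 1⊕1⊕1⊕0 = 1
s2 (pos 2,3,6,7): 1⊕1⊕0⊕0 = 0
s4 (pos 4,5,6,7): 1⊕1⊕0⊕0 = 0
Syndrome s4…s1 = 001 → error at position 1.
Flip position 1: 1111100 → 0111100
Read data bits from positions 3,5,6,7: 1100

1100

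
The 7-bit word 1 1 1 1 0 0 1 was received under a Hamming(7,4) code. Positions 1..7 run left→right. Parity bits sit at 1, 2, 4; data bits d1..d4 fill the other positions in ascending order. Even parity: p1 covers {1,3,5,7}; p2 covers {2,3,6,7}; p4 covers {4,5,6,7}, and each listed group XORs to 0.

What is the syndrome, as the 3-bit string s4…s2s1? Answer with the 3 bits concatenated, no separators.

s1 (pos 1,3,5,7): 1⊕1⊕0⊕1 = 1
s2 (pos 2,3,6,7): 1⊕1⊕0⊕1 = 1
s4 (pos 4,5,6,7): 1⊕0⊕0⊕1 = 0
Syndrome s4…s1 = 011 → error at position 3.

011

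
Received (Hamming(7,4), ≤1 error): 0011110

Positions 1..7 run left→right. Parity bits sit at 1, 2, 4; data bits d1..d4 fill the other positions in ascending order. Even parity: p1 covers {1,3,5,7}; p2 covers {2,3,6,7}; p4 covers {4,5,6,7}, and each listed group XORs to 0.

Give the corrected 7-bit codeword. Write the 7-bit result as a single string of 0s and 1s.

s1 (pos 1,3,5,7): 0⊕1⊕1⊕0 = 0
s2 (pos 2,3,6,7): 0⊕1⊕1⊕0 = 0
s4 (pos 4,5,6,7): 1⊕1⊕1⊕0 = 1
Syndrome s4…s1 = 100 → error at position 4.
Flip position 4: 0011110 → 0010110

0010110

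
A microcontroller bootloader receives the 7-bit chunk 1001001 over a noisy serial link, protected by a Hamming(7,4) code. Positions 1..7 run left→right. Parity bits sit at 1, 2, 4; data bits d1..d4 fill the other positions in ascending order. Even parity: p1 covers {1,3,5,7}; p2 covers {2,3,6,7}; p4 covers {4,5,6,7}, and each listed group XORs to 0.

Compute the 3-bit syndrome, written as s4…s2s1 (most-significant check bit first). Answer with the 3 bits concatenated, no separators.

010

s1 (pos 1,3,5,7): 1⊕0⊕0⊕1 = 0
s2 (pos 2,3,6,7): 0⊕0⊕0⊕1 = 1
s4 (pos 4,5,6,7): 1⊕0⊕0⊕1 = 0
Syndrome s4…s1 = 010 → error at position 2.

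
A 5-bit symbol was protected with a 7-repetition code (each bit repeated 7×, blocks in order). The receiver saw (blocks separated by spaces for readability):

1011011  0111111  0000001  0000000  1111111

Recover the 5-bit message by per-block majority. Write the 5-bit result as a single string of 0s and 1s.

Block 1 (1011011): 5 ones → 1
Block 2 (0111111): 6 ones → 1
Block 3 (0000001): 1 one → 0
Block 4 (0000000): 0 ones → 0
Block 5 (1111111): 7 ones → 1

11001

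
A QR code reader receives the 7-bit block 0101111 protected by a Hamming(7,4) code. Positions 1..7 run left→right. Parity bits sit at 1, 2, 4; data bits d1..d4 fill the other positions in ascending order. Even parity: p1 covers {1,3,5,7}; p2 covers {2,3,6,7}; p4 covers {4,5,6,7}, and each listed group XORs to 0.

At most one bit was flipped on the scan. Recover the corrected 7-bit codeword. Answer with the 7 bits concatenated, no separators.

0001111

s1 (pos 1,3,5,7): 0⊕0⊕1⊕1 = 0
s2 (pos 2,3,6,7): 1⊕0⊕1⊕1 = 1
s4 (pos 4,5,6,7): 1⊕1⊕1⊕1 = 0
Syndrome s4…s1 = 010 → error at position 2.
Flip position 2: 0101111 → 0001111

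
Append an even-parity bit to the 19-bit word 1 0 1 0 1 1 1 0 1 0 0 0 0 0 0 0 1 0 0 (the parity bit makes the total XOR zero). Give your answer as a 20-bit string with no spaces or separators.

XOR of the 19 data bits: 1⊕0⊕1⊕0⊕1⊕1⊕1⊕0⊕1⊕0⊕0⊕0⊕0⊕0⊕0⊕0⊕1⊕0⊕0 = 1
Parity bit = 1 (so all 20 bits XOR to 0).

10101110100000001001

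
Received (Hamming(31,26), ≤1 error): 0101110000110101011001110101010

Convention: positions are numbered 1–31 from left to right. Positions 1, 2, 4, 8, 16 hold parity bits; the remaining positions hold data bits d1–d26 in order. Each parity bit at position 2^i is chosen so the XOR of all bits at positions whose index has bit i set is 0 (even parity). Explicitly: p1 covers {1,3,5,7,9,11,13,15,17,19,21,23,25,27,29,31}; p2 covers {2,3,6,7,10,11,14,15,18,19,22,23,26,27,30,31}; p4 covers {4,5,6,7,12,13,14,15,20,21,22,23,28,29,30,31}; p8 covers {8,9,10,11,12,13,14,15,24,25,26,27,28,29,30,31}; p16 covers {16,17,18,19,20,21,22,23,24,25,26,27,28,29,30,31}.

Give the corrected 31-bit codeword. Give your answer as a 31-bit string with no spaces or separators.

s1 (pos 1,3,5,7,9,11,13,15,17,19,21,23,25,27,29,31): 0⊕0⊕1⊕0⊕0⊕1⊕0⊕0⊕0⊕1⊕0⊕1⊕0⊕0⊕0⊕0 = 0
s2 (pos 2,3,6,7,10,11,14,15,18,19,22,23,26,27,30,31): 1⊕0⊕1⊕0⊕0⊕1⊕1⊕0⊕1⊕1⊕1⊕1⊕1⊕0⊕1⊕0 = 0
s4 (pos 4,5,6,7,12,13,14,15,20,21,22,23,28,29,30,31): 1⊕1⊕1⊕0⊕1⊕0⊕1⊕0⊕0⊕0⊕1⊕1⊕1⊕0⊕1⊕0 = 1
s8 (pos 8,9,10,11,12,13,14,15,24,25,26,27,28,29,30,31): 0⊕0⊕0⊕1⊕1⊕0⊕1⊕0⊕1⊕0⊕1⊕0⊕1⊕0⊕1⊕0 = 1
s16 (pos 16,17,18,19,20,21,22,23,24,25,26,27,28,29,30,31): 1⊕0⊕1⊕1⊕0⊕0⊕1⊕1⊕1⊕0⊕1⊕0⊕1⊕0⊕1⊕0 = 1
Syndrome s16…s1 = 11100 → error at position 28.
Flip position 28: 0101110000110101011001110101010 → 0101110000110101011001110100010

0101110000110101011001110100010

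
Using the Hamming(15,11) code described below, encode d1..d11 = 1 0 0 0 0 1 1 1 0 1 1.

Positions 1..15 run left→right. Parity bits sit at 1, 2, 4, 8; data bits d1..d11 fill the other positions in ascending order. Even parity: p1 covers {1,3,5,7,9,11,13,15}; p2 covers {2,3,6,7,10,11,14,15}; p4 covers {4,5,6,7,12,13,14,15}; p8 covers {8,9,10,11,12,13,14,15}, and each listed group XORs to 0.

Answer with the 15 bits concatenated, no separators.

111100010111011

Place data at non-parity positions: p1 p2 1 p4 0 0 0 p8 0 1 1 1 0 1 1
p1 (pos 1,3,5,7,9,11,13,15): XOR of data positions = 1⊕0⊕0⊕0⊕1⊕0⊕1 = 1
p2 (pos 2,3,6,7,10,11,14,15): XOR of data positions = 1⊕0⊕0⊕1⊕1⊕1⊕1 = 1
p4 (pos 4,5,6,7,12,13,14,15): XOR of data positions = 0⊕0⊕0⊕1⊕0⊕1⊕1 = 1
p8 (pos 8,9,10,11,12,13,14,15): XOR of data positions = 0⊕1⊕1⊕1⊕0⊕1⊕1 = 1
Codeword: 111100010111011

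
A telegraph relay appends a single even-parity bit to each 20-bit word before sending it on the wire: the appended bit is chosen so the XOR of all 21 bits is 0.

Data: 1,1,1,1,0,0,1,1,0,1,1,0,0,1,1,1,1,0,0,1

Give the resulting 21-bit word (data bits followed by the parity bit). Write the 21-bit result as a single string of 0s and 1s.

111100110110011110011

XOR of the 20 data bits: 1⊕1⊕1⊕1⊕0⊕0⊕1⊕1⊕0⊕1⊕1⊕0⊕0⊕1⊕1⊕1⊕1⊕0⊕0⊕1 = 1
Parity bit = 1 (so all 21 bits XOR to 0).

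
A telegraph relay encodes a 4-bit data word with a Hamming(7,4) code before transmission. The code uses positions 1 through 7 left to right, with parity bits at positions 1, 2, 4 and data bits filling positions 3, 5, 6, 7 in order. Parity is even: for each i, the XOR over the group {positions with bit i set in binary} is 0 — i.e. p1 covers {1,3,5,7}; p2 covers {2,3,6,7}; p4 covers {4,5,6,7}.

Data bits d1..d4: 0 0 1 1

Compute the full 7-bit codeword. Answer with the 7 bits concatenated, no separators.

Place data at non-parity positions: p1 p2 0 p4 0 1 1
p1 (pos 1,3,5,7): XOR of data positions = 0⊕0⊕1 = 1
p2 (pos 2,3,6,7): XOR of data positions = 0⊕1⊕1 = 0
p4 (pos 4,5,6,7): XOR of data positions = 0⊕1⊕1 = 0
Codeword: 1000011

1000011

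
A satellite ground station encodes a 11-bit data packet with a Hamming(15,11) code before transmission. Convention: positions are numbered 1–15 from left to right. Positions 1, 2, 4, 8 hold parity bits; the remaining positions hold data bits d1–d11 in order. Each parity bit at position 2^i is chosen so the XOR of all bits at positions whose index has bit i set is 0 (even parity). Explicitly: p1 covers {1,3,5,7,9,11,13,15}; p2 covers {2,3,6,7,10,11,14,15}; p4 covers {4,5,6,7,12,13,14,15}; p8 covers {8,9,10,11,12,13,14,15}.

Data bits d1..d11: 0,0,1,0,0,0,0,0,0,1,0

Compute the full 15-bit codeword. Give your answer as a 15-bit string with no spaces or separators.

000001010000010

Place data at non-parity positions: p1 p2 0 p4 0 1 0 p8 0 0 0 0 0 1 0
p1 (pos 1,3,5,7,9,11,13,15): XOR of data positions = 0⊕0⊕0⊕0⊕0⊕0⊕0 = 0
p2 (pos 2,3,6,7,10,11,14,15): XOR of data positions = 0⊕1⊕0⊕0⊕0⊕1⊕0 = 0
p4 (pos 4,5,6,7,12,13,14,15): XOR of data positions = 0⊕1⊕0⊕0⊕0⊕1⊕0 = 0
p8 (pos 8,9,10,11,12,13,14,15): XOR of data positions = 0⊕0⊕0⊕0⊕0⊕1⊕0 = 1
Codeword: 000001010000010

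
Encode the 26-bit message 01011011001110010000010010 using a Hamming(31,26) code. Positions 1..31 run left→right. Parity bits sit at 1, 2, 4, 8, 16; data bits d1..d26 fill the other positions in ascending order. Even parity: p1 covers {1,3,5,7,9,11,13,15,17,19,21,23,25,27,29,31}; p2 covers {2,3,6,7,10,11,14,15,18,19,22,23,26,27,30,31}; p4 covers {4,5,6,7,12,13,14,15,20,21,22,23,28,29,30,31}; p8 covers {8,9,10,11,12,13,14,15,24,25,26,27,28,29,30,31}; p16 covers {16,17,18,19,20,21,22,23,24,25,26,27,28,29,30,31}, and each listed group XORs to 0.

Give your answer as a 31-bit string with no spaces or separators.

Place data at non-parity positions: p1 p2 0 p4 1 0 1 p8 1 0 1 1 0 0 1 p16 1 1 0 0 1 0 0 0 0 0 1 0 0 1 0
p1 (pos 1,3,5,7,9,11,13,15,17,19,21,23,25,27,29,31): XOR of data positions = 0⊕1⊕1⊕1⊕1⊕0⊕1⊕1⊕0⊕1⊕0⊕0⊕1⊕0⊕0 = 0
p2 (pos 2,3,6,7,10,11,14,15,18,19,22,23,26,27,30,31): XOR of data positions = 0⊕0⊕1⊕0⊕1⊕0⊕1⊕1⊕0⊕0⊕0⊕0⊕1⊕1⊕0 = 0
p4 (pos 4,5,6,7,12,13,14,15,20,21,22,23,28,29,30,31): XOR of data positions = 1⊕0⊕1⊕1⊕0⊕0⊕1⊕0⊕1⊕0⊕0⊕0⊕0⊕1⊕0 = 0
p8 (pos 8,9,10,11,12,13,14,15,24,25,26,27,28,29,30,31): XOR of data positions = 1⊕0⊕1⊕1⊕0⊕0⊕1⊕0⊕0⊕0⊕1⊕0⊕0⊕1⊕0 = 0
p16 (pos 16,17,18,19,20,21,22,23,24,25,26,27,28,29,30,31): XOR of data positions = 1⊕1⊕0⊕0⊕1⊕0⊕0⊕0⊕0⊕0⊕1⊕0⊕0⊕1⊕0 = 1
Codeword: 0000101010110011110010000010010

0000101010110011110010000010010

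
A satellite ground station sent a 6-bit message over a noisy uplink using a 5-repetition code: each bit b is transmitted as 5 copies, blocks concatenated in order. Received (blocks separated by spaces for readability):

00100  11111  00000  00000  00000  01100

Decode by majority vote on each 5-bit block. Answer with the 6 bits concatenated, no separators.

010000

Block 1 (00100): 1 one → 0
Block 2 (11111): 5 ones → 1
Block 3 (00000): 0 ones → 0
Block 4 (00000): 0 ones → 0
Block 5 (00000): 0 ones → 0
Block 6 (01100): 2 ones → 0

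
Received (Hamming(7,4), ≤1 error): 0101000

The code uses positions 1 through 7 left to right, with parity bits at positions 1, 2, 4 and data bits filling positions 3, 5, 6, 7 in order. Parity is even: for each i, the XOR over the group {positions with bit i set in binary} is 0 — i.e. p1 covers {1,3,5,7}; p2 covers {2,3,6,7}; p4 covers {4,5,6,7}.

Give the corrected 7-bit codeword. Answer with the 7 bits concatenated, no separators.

s1 (pos 1,3,5,7): 0⊕0⊕0⊕0 = 0
s2 (pos 2,3,6,7): 1⊕0⊕0⊕0 = 1
s4 (pos 4,5,6,7): 1⊕0⊕0⊕0 = 1
Syndrome s4…s1 = 110 → error at position 6.
Flip position 6: 0101000 → 0101010

0101010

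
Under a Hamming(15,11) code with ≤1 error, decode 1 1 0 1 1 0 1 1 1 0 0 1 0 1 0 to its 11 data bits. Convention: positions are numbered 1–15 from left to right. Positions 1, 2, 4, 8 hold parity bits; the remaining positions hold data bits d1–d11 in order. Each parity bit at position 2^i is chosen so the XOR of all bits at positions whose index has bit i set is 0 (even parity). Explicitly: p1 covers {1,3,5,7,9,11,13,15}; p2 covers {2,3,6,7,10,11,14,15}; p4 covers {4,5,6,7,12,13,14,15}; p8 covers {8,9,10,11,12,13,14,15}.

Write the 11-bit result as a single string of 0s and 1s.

s1 (pos 1,3,5,7,9,11,13,15): 1⊕0⊕1⊕1⊕1⊕0⊕0⊕0 = 0
s2 (pos 2,3,6,7,10,11,14,15): 1⊕0⊕0⊕1⊕0⊕0⊕1⊕0 = 1
s4 (pos 4,5,6,7,12,13,14,15): 1⊕1⊕0⊕1⊕1⊕0⊕1⊕0 = 1
s8 (pos 8,9,10,11,12,13,14,15): 1⊕1⊕0⊕0⊕1⊕0⊕1⊕0 = 0
Syndrome s8…s1 = 0110 → error at position 6.
Flip position 6: 110110111001010 → 110111111001010
Read data bits from positions 3,5,6,7,9,10,11,12,13,14,15: 01111001010

01111001010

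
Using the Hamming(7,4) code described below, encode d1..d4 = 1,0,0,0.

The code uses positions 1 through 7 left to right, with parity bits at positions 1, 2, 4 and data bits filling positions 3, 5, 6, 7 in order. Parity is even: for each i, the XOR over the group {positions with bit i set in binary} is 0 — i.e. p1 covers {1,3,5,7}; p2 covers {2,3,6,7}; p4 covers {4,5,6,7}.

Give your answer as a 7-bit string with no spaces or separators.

Place data at non-parity positions: p1 p2 1 p4 0 0 0
p1 (pos 1,3,5,7): XOR of data positions = 1⊕0⊕0 = 1
p2 (pos 2,3,6,7): XOR of data positions = 1⊕0⊕0 = 1
p4 (pos 4,5,6,7): XOR of data positions = 0⊕0⊕0 = 0
Codeword: 1110000

1110000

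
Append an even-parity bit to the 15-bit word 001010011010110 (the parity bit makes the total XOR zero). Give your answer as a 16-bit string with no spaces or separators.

0010100110101101

XOR of the 15 data bits: 0⊕0⊕1⊕0⊕1⊕0⊕0⊕1⊕1⊕0⊕1⊕0⊕1⊕1⊕0 = 1
Parity bit = 1 (so all 16 bits XOR to 0).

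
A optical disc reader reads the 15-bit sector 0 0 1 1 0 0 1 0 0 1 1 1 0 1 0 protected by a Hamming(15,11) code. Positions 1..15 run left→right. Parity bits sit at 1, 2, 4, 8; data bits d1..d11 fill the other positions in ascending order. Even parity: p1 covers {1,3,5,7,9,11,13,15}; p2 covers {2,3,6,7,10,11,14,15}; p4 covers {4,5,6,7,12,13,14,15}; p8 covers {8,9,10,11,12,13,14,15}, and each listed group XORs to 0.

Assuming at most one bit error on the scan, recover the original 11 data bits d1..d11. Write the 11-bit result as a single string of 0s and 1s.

s1 (pos 1,3,5,7,9,11,13,15): 0⊕1⊕0⊕1⊕0⊕1⊕0⊕0 = 1
s2 (pos 2,3,6,7,10,11,14,15): 0⊕1⊕0⊕1⊕1⊕1⊕1⊕0 = 1
s4 (pos 4,5,6,7,12,13,14,15): 1⊕0⊕0⊕1⊕1⊕0⊕1⊕0 = 0
s8 (pos 8,9,10,11,12,13,14,15): 0⊕0⊕1⊕1⊕1⊕0⊕1⊕0 = 0
Syndrome s8…s1 = 0011 → error at position 3.
Flip position 3: 001100100111010 → 000100100111010
Read data bits from positions 3,5,6,7,9,10,11,12,13,14,15: 00010111010

00010111010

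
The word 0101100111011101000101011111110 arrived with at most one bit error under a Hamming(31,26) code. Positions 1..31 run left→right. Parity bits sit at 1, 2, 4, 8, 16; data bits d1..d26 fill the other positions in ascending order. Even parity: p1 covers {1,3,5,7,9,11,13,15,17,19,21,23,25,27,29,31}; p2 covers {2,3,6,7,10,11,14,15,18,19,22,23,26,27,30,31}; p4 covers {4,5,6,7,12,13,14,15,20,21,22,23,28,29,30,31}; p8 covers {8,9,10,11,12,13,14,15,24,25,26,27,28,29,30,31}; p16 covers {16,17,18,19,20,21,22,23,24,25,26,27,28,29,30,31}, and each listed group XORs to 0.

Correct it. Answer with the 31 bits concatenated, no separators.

s1 (pos 1,3,5,7,9,11,13,15,17,19,21,23,25,27,29,31): 0⊕0⊕1⊕0⊕1⊕0⊕1⊕0⊕0⊕0⊕0⊕0⊕1⊕1⊕1⊕0 = 0
s2 (pos 2,3,6,7,10,11,14,15,18,19,22,23,26,27,30,31): 1⊕0⊕0⊕0⊕1⊕0⊕1⊕0⊕0⊕0⊕1⊕0⊕1⊕1⊕1⊕0 = 1
s4 (pos 4,5,6,7,12,13,14,15,20,21,22,23,28,29,30,31): 1⊕1⊕0⊕0⊕1⊕1⊕1⊕0⊕1⊕0⊕1⊕0⊕1⊕1⊕1⊕0 = 0
s8 (pos 8,9,10,11,12,13,14,15,24,25,26,27,28,29,30,31): 1⊕1⊕1⊕0⊕1⊕1⊕1⊕0⊕1⊕1⊕1⊕1⊕1⊕1⊕1⊕0 = 1
s16 (pos 16,17,18,19,20,21,22,23,24,25,26,27,28,29,30,31): 1⊕0⊕0⊕0⊕1⊕0⊕1⊕0⊕1⊕1⊕1⊕1⊕1⊕1⊕1⊕0 = 0
Syndrome s16…s1 = 01010 → error at position 10.
Flip position 10: 0101100111011101000101011111110 → 0101100110011101000101011111110

0101100110011101000101011111110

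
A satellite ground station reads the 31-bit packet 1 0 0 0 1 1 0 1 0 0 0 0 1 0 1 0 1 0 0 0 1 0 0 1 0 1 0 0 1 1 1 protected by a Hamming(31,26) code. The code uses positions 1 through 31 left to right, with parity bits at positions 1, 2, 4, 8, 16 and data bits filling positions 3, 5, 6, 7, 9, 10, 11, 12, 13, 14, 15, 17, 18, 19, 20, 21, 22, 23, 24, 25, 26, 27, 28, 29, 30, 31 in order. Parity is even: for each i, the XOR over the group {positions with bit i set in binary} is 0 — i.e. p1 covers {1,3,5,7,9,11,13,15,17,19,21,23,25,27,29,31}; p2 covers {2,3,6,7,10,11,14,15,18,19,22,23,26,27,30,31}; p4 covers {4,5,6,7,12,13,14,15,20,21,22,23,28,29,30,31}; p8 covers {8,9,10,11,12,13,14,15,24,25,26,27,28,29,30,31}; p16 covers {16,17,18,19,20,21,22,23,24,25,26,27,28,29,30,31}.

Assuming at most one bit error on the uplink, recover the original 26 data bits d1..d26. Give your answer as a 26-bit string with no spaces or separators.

s1 (pos 1,3,5,7,9,11,13,15,17,19,21,23,25,27,29,31): 1⊕0⊕1⊕0⊕0⊕0⊕1⊕1⊕1⊕0⊕1⊕0⊕0⊕0⊕1⊕1 = 0
s2 (pos 2,3,6,7,10,11,14,15,18,19,22,23,26,27,30,31): 0⊕0⊕1⊕0⊕0⊕0⊕0⊕1⊕0⊕0⊕0⊕0⊕1⊕0⊕1⊕1 = 1
s4 (pos 4,5,6,7,12,13,14,15,20,21,22,23,28,29,30,31): 0⊕1⊕1⊕0⊕0⊕1⊕0⊕1⊕0⊕1⊕0⊕0⊕0⊕1⊕1⊕1 = 0
s8 (pos 8,9,10,11,12,13,14,15,24,25,26,27,28,29,30,31): 1⊕0⊕0⊕0⊕0⊕1⊕0⊕1⊕1⊕0⊕1⊕0⊕0⊕1⊕1⊕1 = 0
s16 (pos 16,17,18,19,20,21,22,23,24,25,26,27,28,29,30,31): 0⊕1⊕0⊕0⊕0⊕1⊕0⊕0⊕1⊕0⊕1⊕0⊕0⊕1⊕1⊕1 = 1
Syndrome s16…s1 = 10010 → error at position 18.
Flip position 18: 1000110100001010100010010100111 → 1000110100001010110010010100111
Read data bits from positions 3,5,6,7,9,10,11,12,13,14,15,17,18,19,20,21,22,23,24,25,26,27,28,29,30,31: 01100000101110010010100111

01100000101110010010100111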